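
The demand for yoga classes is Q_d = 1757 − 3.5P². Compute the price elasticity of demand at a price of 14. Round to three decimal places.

At P = 14, Q_d = 1071.
dQ_d/dP = −2·3.5·P = −98.
Point elasticity E = (dQ_d/dP)·(P/Q_d) = -98 × 14/1071 ≈ -1.281.
|E| > 1, so demand is elastic at this price.

-1.281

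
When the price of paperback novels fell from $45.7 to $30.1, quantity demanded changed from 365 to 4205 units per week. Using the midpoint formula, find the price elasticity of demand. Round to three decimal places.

-4.083

%Δq = (4205 − 365)/[(365 + 4205)/2] = 3840/2285 ≈ 1.6805.
%Δp = (30.1 − 45.7)/[(45.7 + 30.1)/2] = -15.6/37.9 ≈ -0.4116.
Arc elasticity E = %Δq/%Δp ≈ 1.6805/-0.4116 ≈ -4.083.
|E| > 1: demand is elastic over this range.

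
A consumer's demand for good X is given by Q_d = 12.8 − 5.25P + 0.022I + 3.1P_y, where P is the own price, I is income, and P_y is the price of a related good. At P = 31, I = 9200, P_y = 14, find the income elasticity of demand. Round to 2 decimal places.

Substituting, Q_d = 12.8 − 5.25(31) + 0.022(9200) + 3.1(14) = 12.8 − 162.75 + 202.4 + 43.4 = 95.85.
∂Q_d/∂I = +0.022, so E_I = 0.022·(9200/95.85) ≈ 2.11.
E_I > 1: normal good (luxury).

2.11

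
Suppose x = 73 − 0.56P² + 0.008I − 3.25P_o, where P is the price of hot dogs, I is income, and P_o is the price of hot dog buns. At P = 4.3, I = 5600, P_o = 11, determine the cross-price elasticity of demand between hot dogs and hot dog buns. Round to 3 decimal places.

First evaluate x: 73 − 0.56(4.3)² + 0.008(5600) − 3.25(11) = 73 − 10.3544 + 44.8 − 35.75 = 71.6956.
∂x/∂P_o = −3.25, so E_xy = -3.25·(11/71.6956) ≈ -0.499.
E_xy < 0: the goods are complements.

-0.499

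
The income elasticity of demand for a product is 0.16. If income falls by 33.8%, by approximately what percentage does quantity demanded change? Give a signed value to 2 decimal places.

%ΔQ ≈ E × %ΔI = (0.16) × (-33.8%) ≈ -5.41%.

-5.41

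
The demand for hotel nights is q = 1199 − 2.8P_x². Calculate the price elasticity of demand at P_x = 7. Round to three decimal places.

-0.258

At P_x = 7, q = 1061.8.
dq/dP_x = −2·2.8·P_x = −39.2.
Point elasticity E = (dq/dP_x)·(P_x/q) = -39.2 × 7/1061.8 ≈ -0.258.
|E| < 1, so demand is inelastic at this price.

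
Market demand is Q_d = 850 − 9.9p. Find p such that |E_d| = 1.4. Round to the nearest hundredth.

Set −bp/(a − bp) = −1.4 ⇒ bp = 1.4(a − bp) ⇒ bp(1+1.4) = 1.4·a.
p = 1.4·850/(9.9·2.4) ≈ 50.08.

50.08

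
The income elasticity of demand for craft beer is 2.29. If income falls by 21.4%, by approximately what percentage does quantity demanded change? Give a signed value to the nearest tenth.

-49.0

%ΔQ ≈ E × %ΔI = (2.29) × (-21.4%) ≈ -49.0%.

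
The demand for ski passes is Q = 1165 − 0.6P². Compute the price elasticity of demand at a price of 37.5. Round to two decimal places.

At P = 37.5, Q = 321.25.
dQ/dP = −2·0.6·P = −45.
Point elasticity E = (dQ/dP)·(P/Q) = -45 × 37.5/321.25 ≈ -5.25.
|E| > 1, so demand is elastic at this price.

-5.25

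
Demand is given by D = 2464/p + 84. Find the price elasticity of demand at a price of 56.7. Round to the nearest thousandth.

-0.341

At p = 56.7, D = 127.4568.
dD/dp = −2464/p² = −0.7664.
Point elasticity E = (dD/dp)·(p/D) = -0.7664 × 56.7/127.4568 ≈ -0.341.
|E| < 1, so demand is inelastic at this price.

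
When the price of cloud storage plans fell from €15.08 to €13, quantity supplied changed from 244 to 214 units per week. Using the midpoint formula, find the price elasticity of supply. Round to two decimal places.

%Δq = (214 − 244)/[(244 + 214)/2] = -30/229 ≈ -0.1310.
%ΔP = (13 − 15.08)/[(15.08 + 13)/2] = -2.08/14.04 ≈ -0.1481.
Arc elasticity E = %Δq/%ΔP ≈ -0.1310/-0.1481 ≈ 0.88.
|E| < 1: supply is inelastic over this range.

0.88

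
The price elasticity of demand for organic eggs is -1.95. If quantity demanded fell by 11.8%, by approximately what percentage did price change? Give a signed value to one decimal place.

%ΔQ ≈ E × %ΔP ⇒ %ΔP = %ΔQ / E = (-11.8%)/(-1.95) ≈ 6.1%.

6.1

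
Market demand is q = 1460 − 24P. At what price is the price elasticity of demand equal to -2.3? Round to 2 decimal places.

Set −bP/(a − bP) = −2.3 ⇒ bP = 2.3(a − bP) ⇒ bP(1+2.3) = 2.3·a.
P = 2.3·1460/(24·3.3) ≈ 42.40.

42.40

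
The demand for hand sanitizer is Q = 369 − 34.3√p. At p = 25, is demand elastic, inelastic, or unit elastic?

inelastic

At p = 25, Q = 197.5.
dQ/dp = −34.3/(2√p) = −34.3/(2·5).
Point elasticity E = (dQ/dp)·(p/Q) = -3.43 × 25/197.5 ≈ -0.434.
|E| ≈ 0.434 < 1, so demand is inelastic.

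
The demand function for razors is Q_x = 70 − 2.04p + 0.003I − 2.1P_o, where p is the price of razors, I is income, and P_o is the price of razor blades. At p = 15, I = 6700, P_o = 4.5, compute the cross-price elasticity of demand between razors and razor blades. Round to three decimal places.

First evaluate Q_x: 70 − 2.04(15) + 0.003(6700) − 2.1(4.5) = 70 − 30.6 + 20.1 − 9.45 = 50.05.
∂Q_x/∂P_o = −2.1, so E_xy = -2.1·(4.5/50.05) ≈ -0.189.
E_xy < 0: the goods are complements.

-0.189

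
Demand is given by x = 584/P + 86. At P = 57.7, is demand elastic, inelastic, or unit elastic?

inelastic

At P = 57.7, x = 96.1213.
dx/dP = −584/P² = −0.1754.
Point elasticity E = (dx/dP)·(P/x) = -0.1754 × 57.7/96.1213 ≈ -0.105.
|E| ≈ 0.105 < 1, so demand is inelastic.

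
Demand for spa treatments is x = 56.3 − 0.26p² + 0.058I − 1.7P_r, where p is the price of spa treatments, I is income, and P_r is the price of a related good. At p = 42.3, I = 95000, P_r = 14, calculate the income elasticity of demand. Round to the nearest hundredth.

1.09

At the given point, x = 56.3 − 0.26(42.3)² + 0.058(95000) − 1.7(14) = 56.3 − 465.2154 + 5510 − 23.8 = 5077.2846.
∂x/∂I = +0.058, so E_I = 0.058·(95000/5077.2846) ≈ 1.09.
E_I > 1: normal good (luxury).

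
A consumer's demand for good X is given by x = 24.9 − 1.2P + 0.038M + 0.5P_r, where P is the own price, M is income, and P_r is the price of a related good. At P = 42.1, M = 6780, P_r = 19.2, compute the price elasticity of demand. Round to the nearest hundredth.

At the given point, x = 24.9 − 1.2(42.1) + 0.038(6780) + 0.5(19.2) = 24.9 − 50.52 + 257.64 + 9.6 = 241.62.
∂x/∂P = −1.2, so E_p = (−1.2)·(42.1/241.62) ≈ -0.21.
|E_p| < 1: demand is inelastic.

-0.21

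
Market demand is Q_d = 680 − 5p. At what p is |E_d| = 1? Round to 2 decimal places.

For linear demand Q_d = a − bp, E = −bp/(a − bp). |E| = 1 ⇒ bp = a − bp ⇒ p = a/(2b).
p = 680/(2·5) = 68.00.

68.00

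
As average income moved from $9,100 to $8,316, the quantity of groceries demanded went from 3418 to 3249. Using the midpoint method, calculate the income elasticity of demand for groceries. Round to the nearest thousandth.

0.563

%ΔQ = (3249 − 3418)/[(3418+3249)/2] = -169/3333.5 ≈ -0.0507.
%ΔI = (8,316 − 9,100)/[(9,100+8,316)/2] = -784/8708 ≈ -0.0900.
E_I = %ΔQ/%ΔI ≈ 0.563.
E_I ∈ (0,1): normal good (necessity).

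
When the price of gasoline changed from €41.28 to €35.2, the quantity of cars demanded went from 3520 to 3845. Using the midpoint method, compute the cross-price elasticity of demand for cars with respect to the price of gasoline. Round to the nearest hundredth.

%ΔQ_x = (3845 − 3520)/[(3520+3845)/2] = 325/3682.5 ≈ 0.0883.
%ΔP_y = (35.2 − 41.28)/[(41.28+35.2)/2] ≈ -0.1590.
E_xy = 0.0883/-0.1590 ≈ -0.56.
E_xy < 0, so cars and gasoline are complements.

-0.56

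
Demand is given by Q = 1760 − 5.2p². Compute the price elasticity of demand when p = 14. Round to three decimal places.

-2.752

At p = 14, Q = 740.8.
dQ/dp = −2·5.2·p = −145.6.
Point elasticity E = (dQ/dp)·(p/Q) = -145.6 × 14/740.8 ≈ -2.752.
|E| > 1, so demand is elastic at this price.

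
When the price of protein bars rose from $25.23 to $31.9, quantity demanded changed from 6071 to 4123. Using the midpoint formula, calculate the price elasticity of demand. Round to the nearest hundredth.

%ΔQ = (4123 − 6071)/[(6071 + 4123)/2] = -1948/5097 ≈ -0.3822.
%Δp = (31.9 − 25.23)/[(25.23 + 31.9)/2] = 6.67/28.565 ≈ 0.2335.
Arc elasticity E = %ΔQ/%Δp ≈ -0.3822/0.2335 ≈ -1.64.
|E| > 1: demand is elastic over this range.

-1.64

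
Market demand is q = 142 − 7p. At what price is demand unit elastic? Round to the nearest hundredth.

For linear demand q = a − bp, E = −bp/(a − bp). |E| = 1 ⇒ bp = a − bp ⇒ p = a/(2b).
p = 142/(2·7) ≈ 10.14.

10.14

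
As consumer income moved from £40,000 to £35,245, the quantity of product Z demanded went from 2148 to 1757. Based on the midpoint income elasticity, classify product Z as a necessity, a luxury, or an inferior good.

luxury

%ΔQ = (1757 − 2148)/[(2148+1757)/2] = -391/1952.5 ≈ -0.2003.
%ΔM = (35,245 − 40,000)/[(40,000+35,245)/2] = -4755/37622.5 ≈ -0.1264.
E_I = %ΔQ/%ΔM ≈ 1.584.
E_I > 1: normal good (luxury).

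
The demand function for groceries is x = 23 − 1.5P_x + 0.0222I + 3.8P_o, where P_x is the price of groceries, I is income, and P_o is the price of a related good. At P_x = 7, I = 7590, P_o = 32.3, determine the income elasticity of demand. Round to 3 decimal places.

x = 23 − 1.5(7) + 0.0222(7590) + 3.8(32.3) = 23 − 10.5 + 168.498 + 122.74 = 303.738.
∂x/∂I = +0.0222, so E_I = 0.0222·(7590/303.738) ≈ 0.555.
E_I ∈ (0,1): normal good (necessity).

0.555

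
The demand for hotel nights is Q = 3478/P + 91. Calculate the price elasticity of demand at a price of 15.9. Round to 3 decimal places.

At P = 15.9, Q = 309.7421.
dQ/dP = −3478/P² = −13.7574.
Point elasticity E = (dQ/dP)·(P/Q) = -13.7574 × 15.9/309.7421 ≈ -0.706.
|E| < 1, so demand is inelastic at this price.

-0.706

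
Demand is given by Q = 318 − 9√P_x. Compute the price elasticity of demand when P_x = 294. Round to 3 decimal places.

At P_x = 294, Q = 163.6821.
dQ/dP_x = −9/(2√P_x) = −9/(2·17.1464).
Point elasticity E = (dQ/dP_x)·(P_x/Q) = -0.2624 × 294/163.6821 ≈ -0.471.
|E| < 1, so demand is inelastic at this price.

-0.471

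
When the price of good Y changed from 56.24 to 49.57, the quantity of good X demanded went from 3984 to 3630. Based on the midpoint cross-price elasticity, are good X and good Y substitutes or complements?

%ΔQ_x = (3630 − 3984)/[(3984+3630)/2] = -354/3807 ≈ -0.0930.
%ΔP_y = (49.57 − 56.24)/[(56.24+49.57)/2] ≈ -0.1261.
E_xy = -0.0930/-0.1261 ≈ 0.738.
E_xy > 0, so the goods are substitutes.

substitutes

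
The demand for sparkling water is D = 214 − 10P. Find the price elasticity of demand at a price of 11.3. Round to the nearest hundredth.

At P = 11.3, D = 101.
dD/dP = −10.
Point elasticity E = (dD/dP)·(P/D) = -10 × 11.3/101 ≈ -1.12.
|E| > 1, so demand is elastic at this price.

-1.12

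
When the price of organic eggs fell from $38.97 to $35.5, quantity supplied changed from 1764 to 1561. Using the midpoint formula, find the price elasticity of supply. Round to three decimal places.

%ΔQ = (1561 − 1764)/[(1764 + 1561)/2] = -203/1662.5 ≈ -0.1221.
%Δp = (35.5 − 38.97)/[(38.97 + 35.5)/2] = -3.47/37.235 ≈ -0.0932.
Arc elasticity E = %ΔQ/%Δp ≈ -0.1221/-0.0932 ≈ 1.310.
|E| > 1: supply is elastic over this range.

1.310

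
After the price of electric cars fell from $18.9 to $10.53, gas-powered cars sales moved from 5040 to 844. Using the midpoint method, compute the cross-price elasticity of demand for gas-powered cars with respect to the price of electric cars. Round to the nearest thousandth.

2.507

%ΔQ_x = (844 − 5040)/[(5040+844)/2] = -4196/2942 ≈ -1.4262.
%ΔP_y = (10.53 − 18.9)/[(18.9+10.53)/2] ≈ -0.5688.
E_xy = -1.4262/-0.5688 ≈ 2.507.
E_xy > 0, so gas-powered cars and electric cars are substitutes.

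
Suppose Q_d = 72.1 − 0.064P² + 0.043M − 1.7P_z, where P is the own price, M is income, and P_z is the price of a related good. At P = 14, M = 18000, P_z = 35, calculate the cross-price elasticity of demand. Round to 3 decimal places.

-0.077

At the given point, Q_d = 72.1 − 0.064(14)² + 0.043(18000) − 1.7(35) = 72.1 − 12.544 + 774 − 59.5 = 774.056.
∂Q_d/∂P_z = −1.7, so E_xy = -1.7·(35/774.056) ≈ -0.077.
E_xy < 0: the goods are complements.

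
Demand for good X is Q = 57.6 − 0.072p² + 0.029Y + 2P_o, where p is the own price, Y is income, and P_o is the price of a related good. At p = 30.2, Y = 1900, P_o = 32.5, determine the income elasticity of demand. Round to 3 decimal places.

Evaluating quantity at (p, Y, P_o) gives Q = 57.6 − 0.072(30.2)² + 0.029(1900) + 2(32.5) = 57.6 − 65.6669 + 55.1 + 65 = 112.0331.
∂Q/∂Y = +0.029, so E_I = 0.029·(1900/112.0331) ≈ 0.492.
E_I ∈ (0,1): normal good (necessity).

0.492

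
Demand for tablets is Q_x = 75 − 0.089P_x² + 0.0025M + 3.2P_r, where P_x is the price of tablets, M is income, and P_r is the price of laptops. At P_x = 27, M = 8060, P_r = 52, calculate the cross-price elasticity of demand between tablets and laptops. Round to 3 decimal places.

0.846

Substituting, Q_x = 75 − 0.089(27)² + 0.0025(8060) + 3.2(52) = 75 − 64.881 + 20.15 + 166.4 = 196.669.
∂Q_x/∂P_r = +3.2, so E_xy = 3.2·(52/196.669) ≈ 0.846.
E_xy > 0: the goods are substitutes.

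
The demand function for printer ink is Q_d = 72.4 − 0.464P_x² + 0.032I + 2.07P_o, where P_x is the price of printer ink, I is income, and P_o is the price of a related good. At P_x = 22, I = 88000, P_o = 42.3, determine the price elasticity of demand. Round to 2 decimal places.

Q_d = 72.4 − 0.464(22)² + 0.032(88000) + 2.07(42.3) = 72.4 − 224.576 + 2816 + 87.561 = 2751.385.
∂Q_d/∂P_x = −2·0.464·P_x = -20.416, so E_p = -20.416·(22/2751.385) ≈ -0.16.
|E_p| < 1: demand is inelastic.

-0.16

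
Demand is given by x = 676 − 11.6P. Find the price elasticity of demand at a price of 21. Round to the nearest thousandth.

At P = 21, x = 432.4.
dx/dP = −11.6.
Point elasticity E = (dx/dP)·(P/x) = -11.6 × 21/432.4 ≈ -0.563.
|E| < 1, so demand is inelastic at this price.

-0.563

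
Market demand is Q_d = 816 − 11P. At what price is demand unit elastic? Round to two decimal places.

37.09

For linear demand Q_d = a − bP, E = −bP/(a − bP). |E| = 1 ⇒ bP = a − bP ⇒ P = a/(2b).
P = 816/(2·11) ≈ 37.09.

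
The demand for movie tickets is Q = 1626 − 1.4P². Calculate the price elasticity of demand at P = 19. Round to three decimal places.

-0.902

At P = 19, Q = 1120.6.
dQ/dP = −2·1.4·P = −53.2.
Point elasticity E = (dQ/dP)·(P/Q) = -53.2 × 19/1120.6 ≈ -0.902.
|E| < 1, so demand is inelastic at this price.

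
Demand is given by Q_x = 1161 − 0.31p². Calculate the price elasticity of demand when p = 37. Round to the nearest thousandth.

-1.152

At p = 37, Q_x = 736.61.
dQ_x/dp = −2·0.31·p = −22.94.
Point elasticity E = (dQ_x/dp)·(p/Q_x) = -22.94 × 37/736.61 ≈ -1.152.
|E| > 1, so demand is elastic at this price.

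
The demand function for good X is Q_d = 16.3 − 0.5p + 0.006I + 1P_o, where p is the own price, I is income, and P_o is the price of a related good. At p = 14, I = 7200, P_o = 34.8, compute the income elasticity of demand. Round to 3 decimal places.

0.495

At the given point, Q_d = 16.3 − 0.5(14) + 0.006(7200) + 1(34.8) = 16.3 − 7 + 43.2 + 34.8 = 87.3.
∂Q_d/∂I = +0.006, so E_I = 0.006·(7200/87.3) ≈ 0.495.
E_I ∈ (0,1): normal good (necessity).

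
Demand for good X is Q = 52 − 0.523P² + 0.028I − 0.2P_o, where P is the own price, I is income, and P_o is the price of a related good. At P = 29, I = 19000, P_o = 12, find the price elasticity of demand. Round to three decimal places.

At the given point, Q = 52 − 0.523(29)² + 0.028(19000) − 0.2(12) = 52 − 439.843 + 532 − 2.4 = 141.757.
∂Q/∂P = −2·0.523·P = -30.334, so E_p = -30.334·(29/141.757) ≈ -6.206.
|E_p| > 1: demand is elastic.

-6.206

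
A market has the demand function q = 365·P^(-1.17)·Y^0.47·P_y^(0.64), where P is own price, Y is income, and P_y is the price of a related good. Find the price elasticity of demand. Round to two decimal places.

For a Cobb–Douglas (constant-elasticity) form q = A·P^α·…, the elasticity with respect to P equals the exponent α at every point.
Here the exponent on P is -1.17, so the price elasticity of demand is -1.17.

-1.17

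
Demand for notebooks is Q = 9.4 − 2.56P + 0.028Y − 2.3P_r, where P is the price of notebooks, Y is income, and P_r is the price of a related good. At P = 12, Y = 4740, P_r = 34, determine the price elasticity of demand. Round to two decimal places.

Q = 9.4 − 2.56(12) + 0.028(4740) − 2.3(34) = 9.4 − 30.72 + 132.72 − 78.2 = 33.2.
∂Q/∂P = −2.56, so E_p = (−2.56)·(12/33.2) ≈ -0.93.
|E_p| < 1: demand is inelastic.

-0.93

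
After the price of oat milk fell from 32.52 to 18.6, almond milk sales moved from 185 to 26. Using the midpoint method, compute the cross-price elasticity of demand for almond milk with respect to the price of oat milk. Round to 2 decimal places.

2.77

%ΔQ_x = (26 − 185)/[(185+26)/2] = -159/105.5 ≈ -1.5071.
%ΔP_y = (18.6 − 32.52)/[(32.52+18.6)/2] ≈ -0.5446.
E_xy = -1.5071/-0.5446 ≈ 2.77.
E_xy > 0, so almond milk and oat milk are substitutes.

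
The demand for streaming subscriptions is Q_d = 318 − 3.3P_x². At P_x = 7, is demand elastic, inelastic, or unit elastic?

elastic

At P_x = 7, Q_d = 156.3.
dQ_d/dP_x = −2·3.3·P_x = −46.2.
Point elasticity E = (dQ_d/dP_x)·(P_x/Q_d) = -46.2 × 7/156.3 ≈ -2.069.
|E| ≈ 2.069 > 1, so demand is elastic.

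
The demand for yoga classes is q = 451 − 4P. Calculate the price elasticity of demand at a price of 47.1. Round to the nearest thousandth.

-0.717

At P = 47.1, q = 262.6.
dq/dP = −4.
Point elasticity E = (dq/dP)·(P/q) = -4 × 47.1/262.6 ≈ -0.717.
|E| < 1, so demand is inelastic at this price.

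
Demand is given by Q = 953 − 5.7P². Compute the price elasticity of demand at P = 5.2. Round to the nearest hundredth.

-0.39

At P = 5.2, Q = 798.872.
dQ/dP = −2·5.7·P = −59.28.
Point elasticity E = (dQ/dP)·(P/Q) = -59.28 × 5.2/798.872 ≈ -0.39.
|E| < 1, so demand is inelastic at this price.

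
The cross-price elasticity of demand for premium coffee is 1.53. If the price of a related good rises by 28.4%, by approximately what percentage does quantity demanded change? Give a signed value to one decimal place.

%ΔQ ≈ E × %ΔP_y = (1.53) × (28.4%) ≈ 43.5%.

43.5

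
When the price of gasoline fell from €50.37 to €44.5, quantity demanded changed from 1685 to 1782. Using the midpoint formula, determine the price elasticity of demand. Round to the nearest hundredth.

%ΔQ = (1782 − 1685)/[(1685 + 1782)/2] = 97/1733.5 ≈ 0.0560.
%Δp = (44.5 − 50.37)/[(50.37 + 44.5)/2] = -5.87/47.435 ≈ -0.1237.
Arc elasticity E = %ΔQ/%Δp ≈ 0.0560/-0.1237 ≈ -0.45.
|E| < 1: demand is inelastic over this range.

-0.45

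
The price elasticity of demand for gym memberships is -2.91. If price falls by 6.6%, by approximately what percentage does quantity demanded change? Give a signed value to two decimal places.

19.21

%ΔQ ≈ E × %ΔP = (-2.91) × (-6.6%) ≈ 19.21%.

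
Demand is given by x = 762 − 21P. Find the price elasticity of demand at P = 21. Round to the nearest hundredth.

At P = 21, x = 321.
dx/dP = −21.
Point elasticity E = (dx/dP)·(P/x) = -21 × 21/321 ≈ -1.37.
|E| > 1, so demand is elastic at this price.

-1.37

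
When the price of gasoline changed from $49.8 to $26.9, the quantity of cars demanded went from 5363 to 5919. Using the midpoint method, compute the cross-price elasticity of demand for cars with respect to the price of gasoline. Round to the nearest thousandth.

-0.165

%ΔQ_x = (5919 − 5363)/[(5363+5919)/2] = 556/5641 ≈ 0.0986.
%ΔP_y = (26.9 − 49.8)/[(49.8+26.9)/2] ≈ -0.5971.
E_xy = 0.0986/-0.5971 ≈ -0.165.
E_xy < 0, so cars and gasoline are complements.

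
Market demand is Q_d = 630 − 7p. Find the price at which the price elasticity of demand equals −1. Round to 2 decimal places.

45.00

For linear demand Q_d = a − bp, E = −bp/(a − bp). |E| = 1 ⇒ bp = a − bp ⇒ p = a/(2b).
p = 630/(2·7) = 45.00.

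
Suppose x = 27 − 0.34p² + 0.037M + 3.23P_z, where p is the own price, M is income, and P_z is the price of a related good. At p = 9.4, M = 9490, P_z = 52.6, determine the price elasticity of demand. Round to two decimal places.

Evaluating quantity at (p, M, P_z) gives x = 27 − 0.34(9.4)² + 0.037(9490) + 3.23(52.6) = 27 − 30.0424 + 351.13 + 169.898 = 517.9856.
∂x/∂p = −2·0.34·p = -6.392, so E_p = -6.392·(9.4/517.9856) ≈ -0.12.
|E_p| < 1: demand is inelastic.

-0.12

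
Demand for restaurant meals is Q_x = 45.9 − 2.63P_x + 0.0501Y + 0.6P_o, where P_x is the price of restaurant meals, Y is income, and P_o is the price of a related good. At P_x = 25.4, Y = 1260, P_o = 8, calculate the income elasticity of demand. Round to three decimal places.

At the given point, Q_x = 45.9 − 2.63(25.4) + 0.0501(1260) + 0.6(8) = 45.9 − 66.802 + 63.126 + 4.8 = 47.024.
∂Q_x/∂Y = +0.0501, so E_I = 0.0501·(1260/47.024) ≈ 1.342.
E_I > 1: normal good (luxury).

1.342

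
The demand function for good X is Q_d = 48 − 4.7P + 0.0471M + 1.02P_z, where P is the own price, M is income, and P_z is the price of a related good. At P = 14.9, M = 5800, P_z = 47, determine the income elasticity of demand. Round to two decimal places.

0.91

Substituting, Q_d = 48 − 4.7(14.9) + 0.0471(5800) + 1.02(47) = 48 − 70.03 + 273.18 + 47.94 = 299.09.
∂Q_d/∂M = +0.0471, so E_I = 0.0471·(5800/299.09) ≈ 0.91.
E_I ∈ (0,1): normal good (necessity).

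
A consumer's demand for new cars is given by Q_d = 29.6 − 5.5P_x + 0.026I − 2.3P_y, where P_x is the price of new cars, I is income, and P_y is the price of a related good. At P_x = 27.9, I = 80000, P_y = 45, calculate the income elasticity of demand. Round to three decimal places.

First evaluate Q_d: 29.6 − 5.5(27.9) + 0.026(80000) − 2.3(45) = 29.6 − 153.45 + 2080 − 103.5 = 1852.65.
∂Q_d/∂I = +0.026, so E_I = 0.026·(80000/1852.65) ≈ 1.123.
E_I > 1: normal good (luxury).

1.123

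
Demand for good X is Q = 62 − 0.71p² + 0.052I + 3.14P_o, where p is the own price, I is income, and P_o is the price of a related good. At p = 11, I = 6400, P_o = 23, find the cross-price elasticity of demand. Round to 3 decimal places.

0.189

First evaluate Q: 62 − 0.71(11)² + 0.052(6400) + 3.14(23) = 62 − 85.91 + 332.8 + 72.22 = 381.11.
∂Q/∂P_o = +3.14, so E_xy = 3.14·(23/381.11) ≈ 0.189.
E_xy > 0: the goods are substitutes.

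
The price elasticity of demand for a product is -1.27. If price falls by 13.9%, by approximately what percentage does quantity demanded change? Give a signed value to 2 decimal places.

17.65

%ΔQ ≈ E × %ΔP = (-1.27) × (-13.9%) ≈ 17.65%.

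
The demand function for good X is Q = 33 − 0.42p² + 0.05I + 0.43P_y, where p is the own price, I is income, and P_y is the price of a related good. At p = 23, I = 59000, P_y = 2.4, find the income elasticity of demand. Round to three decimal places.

Q = 33 − 0.42(23)² + 0.05(59000) + 0.43(2.4) = 33 − 222.18 + 2950 + 1.032 = 2761.852.
∂Q/∂I = +0.05, so E_I = 0.05·(59000/2761.852) ≈ 1.068.
E_I > 1: normal good (luxury).

1.068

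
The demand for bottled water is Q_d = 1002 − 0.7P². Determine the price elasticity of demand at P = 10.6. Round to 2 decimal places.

-0.17

At P = 10.6, Q_d = 923.348.
dQ_d/dP = −2·0.7·P = −14.84.
Point elasticity E = (dQ_d/dP)·(P/Q_d) = -14.84 × 10.6/923.348 ≈ -0.17.
|E| < 1, so demand is inelastic at this price.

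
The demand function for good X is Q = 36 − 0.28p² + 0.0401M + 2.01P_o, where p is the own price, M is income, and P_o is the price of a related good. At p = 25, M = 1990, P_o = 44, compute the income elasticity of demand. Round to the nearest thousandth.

2.729

Evaluating quantity at (p, M, P_o) gives Q = 36 − 0.28(25)² + 0.0401(1990) + 2.01(44) = 36 − 175 + 79.799 + 88.44 = 29.239.
∂Q/∂M = +0.0401, so E_I = 0.0401·(1990/29.239) ≈ 2.729.
E_I > 1: normal good (luxury).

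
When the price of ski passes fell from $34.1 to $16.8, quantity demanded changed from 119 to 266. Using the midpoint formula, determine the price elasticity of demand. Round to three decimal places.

%Δq = (266 − 119)/[(119 + 266)/2] = 147/192.5 ≈ 0.7636.
%Δp = (16.8 − 34.1)/[(34.1 + 16.8)/2] = -17.3/25.45 ≈ -0.6798.
Arc elasticity E = %Δq/%Δp ≈ 0.7636/-0.6798 ≈ -1.123.
|E| > 1: demand is elastic over this range.

-1.123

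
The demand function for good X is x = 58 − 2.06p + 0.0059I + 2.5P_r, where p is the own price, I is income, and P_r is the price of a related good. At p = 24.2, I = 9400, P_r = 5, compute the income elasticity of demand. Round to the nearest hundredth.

0.73

First evaluate x: 58 − 2.06(24.2) + 0.0059(9400) + 2.5(5) = 58 − 49.852 + 55.46 + 12.5 = 76.108.
∂x/∂I = +0.0059, so E_I = 0.0059·(9400/76.108) ≈ 0.73.
E_I ∈ (0,1): normal good (necessity).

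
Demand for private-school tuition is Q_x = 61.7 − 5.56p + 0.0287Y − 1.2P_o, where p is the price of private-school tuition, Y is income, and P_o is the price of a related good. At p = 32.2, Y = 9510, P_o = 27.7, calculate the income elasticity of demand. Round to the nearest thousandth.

2.231

First evaluate Q_x: 61.7 − 5.56(32.2) + 0.0287(9510) − 1.2(27.7) = 61.7 − 179.032 + 272.937 − 33.24 = 122.365.
∂Q_x/∂Y = +0.0287, so E_I = 0.0287·(9510/122.365) ≈ 2.231.
E_I > 1: normal good (luxury).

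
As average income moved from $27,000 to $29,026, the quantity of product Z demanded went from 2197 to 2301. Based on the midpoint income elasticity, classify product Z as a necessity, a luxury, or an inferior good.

necessity

%ΔQ = (2301 − 2197)/[(2197+2301)/2] = 104/2249 ≈ 0.0462.
%ΔY = (29,026 − 27,000)/[(27,000+29,026)/2] = 2026/28013 ≈ 0.0723.
E_I = %ΔQ/%ΔY ≈ 0.639.
E_I ∈ (0,1): normal good (necessity).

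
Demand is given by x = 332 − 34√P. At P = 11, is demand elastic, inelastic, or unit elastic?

At P = 11, x = 219.2348.
dx/dP = −34/(2√P) = −34/(2·3.3166).
Point elasticity E = (dx/dP)·(P/x) = -5.1257 × 11/219.2348 ≈ -0.257.
|E| ≈ 0.257 < 1, so demand is inelastic.

inelastic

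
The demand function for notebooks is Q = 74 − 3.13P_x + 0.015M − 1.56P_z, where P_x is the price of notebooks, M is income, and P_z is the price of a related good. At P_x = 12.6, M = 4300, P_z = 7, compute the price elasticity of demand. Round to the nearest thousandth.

-0.447

Substituting, Q = 74 − 3.13(12.6) + 0.015(4300) − 1.56(7) = 74 − 39.438 + 64.5 − 10.92 = 88.142.
∂Q/∂P_x = −3.13, so E_p = (−3.13)·(12.6/88.142) ≈ -0.447.
|E_p| < 1: demand is inelastic.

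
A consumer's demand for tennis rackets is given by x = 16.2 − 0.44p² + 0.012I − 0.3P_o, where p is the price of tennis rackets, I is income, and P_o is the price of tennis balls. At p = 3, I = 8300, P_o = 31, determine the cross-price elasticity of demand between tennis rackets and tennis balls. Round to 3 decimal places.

-0.091

Evaluating quantity at (p, I, P_o) gives x = 16.2 − 0.44(3)² + 0.012(8300) − 0.3(31) = 16.2 − 3.96 + 99.6 − 9.3 = 102.54.
∂x/∂P_o = −0.3, so E_xy = -0.3·(31/102.54) ≈ -0.091.
E_xy < 0: the goods are complements.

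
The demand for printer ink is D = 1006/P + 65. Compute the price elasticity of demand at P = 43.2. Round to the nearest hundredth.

At P = 43.2, D = 88.287.
dD/dP = −1006/P² = −0.5391.
Point elasticity E = (dD/dP)·(P/D) = -0.5391 × 43.2/88.287 ≈ -0.26.
|E| < 1, so demand is inelastic at this price.

-0.26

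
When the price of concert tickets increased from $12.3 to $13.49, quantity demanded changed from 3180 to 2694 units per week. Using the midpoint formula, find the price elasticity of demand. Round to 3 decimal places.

%Δq = (2694 − 3180)/[(3180 + 2694)/2] = -486/2937 ≈ -0.1655.
%ΔP = (13.49 − 12.3)/[(12.3 + 13.49)/2] = 1.19/12.895 ≈ 0.0923.
Arc elasticity E = %Δq/%ΔP ≈ -0.1655/0.0923 ≈ -1.793.
|E| > 1: demand is elastic over this range.

-1.793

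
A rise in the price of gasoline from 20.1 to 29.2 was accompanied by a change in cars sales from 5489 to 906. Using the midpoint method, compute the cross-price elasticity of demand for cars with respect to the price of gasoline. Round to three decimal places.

%ΔQ_x = (906 − 5489)/[(5489+906)/2] = -4583/3197.5 ≈ -1.4333.
%ΔP_y = (29.2 − 20.1)/[(20.1+29.2)/2] ≈ 0.3692.
E_xy = -1.4333/0.3692 ≈ -3.883.
E_xy < 0, so cars and gasoline are complements.

-3.883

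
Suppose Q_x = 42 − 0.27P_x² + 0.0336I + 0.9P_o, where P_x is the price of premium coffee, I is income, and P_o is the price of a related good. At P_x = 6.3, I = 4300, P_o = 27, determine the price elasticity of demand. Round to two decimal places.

Evaluating quantity at (P_x, I, P_o) gives Q_x = 42 − 0.27(6.3)² + 0.0336(4300) + 0.9(27) = 42 − 10.7163 + 144.48 + 24.3 = 200.0637.
∂Q_x/∂P_x = −2·0.27·P_x = -3.402, so E_p = -3.402·(6.3/200.0637) ≈ -0.11.
|E_p| < 1: demand is inelastic.

-0.11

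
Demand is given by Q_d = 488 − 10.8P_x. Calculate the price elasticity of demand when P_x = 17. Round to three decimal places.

-0.603

At P_x = 17, Q_d = 304.4.
dQ_d/dP_x = −10.8.
Point elasticity E = (dQ_d/dP_x)·(P_x/Q_d) = -10.8 × 17/304.4 ≈ -0.603.
|E| < 1, so demand is inelastic at this price.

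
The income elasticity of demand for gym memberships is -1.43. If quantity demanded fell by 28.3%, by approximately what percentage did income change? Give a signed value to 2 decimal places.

%ΔQ ≈ E × %ΔI ⇒ %ΔI = %ΔQ / E = (-28.3%)/(-1.43) ≈ 19.79%.

19.79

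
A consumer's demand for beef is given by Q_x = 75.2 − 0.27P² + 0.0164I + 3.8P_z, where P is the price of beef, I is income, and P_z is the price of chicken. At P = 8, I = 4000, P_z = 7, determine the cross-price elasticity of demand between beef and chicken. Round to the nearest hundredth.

0.18

Q_x = 75.2 − 0.27(8)² + 0.0164(4000) + 3.8(7) = 75.2 − 17.28 + 65.6 + 26.6 = 150.12.
∂Q_x/∂P_z = +3.8, so E_xy = 3.8·(7/150.12) ≈ 0.18.
E_xy > 0: the goods are substitutes.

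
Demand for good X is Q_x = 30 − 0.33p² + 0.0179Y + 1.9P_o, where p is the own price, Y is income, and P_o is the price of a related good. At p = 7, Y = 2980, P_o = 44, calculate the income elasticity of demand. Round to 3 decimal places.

Evaluating quantity at (p, Y, P_o) gives Q_x = 30 − 0.33(7)² + 0.0179(2980) + 1.9(44) = 30 − 16.17 + 53.342 + 83.6 = 150.772.
∂Q_x/∂Y = +0.0179, so E_I = 0.0179·(2980/150.772) ≈ 0.354.
E_I ∈ (0,1): normal good (necessity).

0.354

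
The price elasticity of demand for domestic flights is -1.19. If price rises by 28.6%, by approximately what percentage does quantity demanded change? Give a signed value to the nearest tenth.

-34.0

%ΔQ ≈ E × %ΔP = (-1.19) × (28.6%) ≈ -34.0%.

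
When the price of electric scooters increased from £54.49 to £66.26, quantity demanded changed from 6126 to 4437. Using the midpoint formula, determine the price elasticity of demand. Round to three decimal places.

%ΔQ = (4437 − 6126)/[(6126 + 4437)/2] = -1689/5281.5 ≈ -0.3198.
%Δp = (66.26 − 54.49)/[(54.49 + 66.26)/2] = 11.77/60.375 ≈ 0.1949.
Arc elasticity E = %ΔQ/%Δp ≈ -0.3198/0.1949 ≈ -1.640.
|E| > 1: demand is elastic over this range.

-1.640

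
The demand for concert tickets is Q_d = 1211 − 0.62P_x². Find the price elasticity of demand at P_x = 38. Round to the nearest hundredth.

-5.67

At P_x = 38, Q_d = 315.72.
dQ_d/dP_x = −2·0.62·P_x = −47.12.
Point elasticity E = (dQ_d/dP_x)·(P_x/Q_d) = -47.12 × 38/315.72 ≈ -5.67.
|E| > 1, so demand is elastic at this price.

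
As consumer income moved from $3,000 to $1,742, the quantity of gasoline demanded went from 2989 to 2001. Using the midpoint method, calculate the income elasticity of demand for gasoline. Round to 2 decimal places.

%ΔQ = (2001 − 2989)/[(2989+2001)/2] = -988/2495 ≈ -0.3960.
%ΔM = (1,742 − 3,000)/[(3,000+1,742)/2] = -1258/2371 ≈ -0.5306.
E_I = %ΔQ/%ΔM ≈ 0.75.
E_I ∈ (0,1): normal good (necessity).

0.75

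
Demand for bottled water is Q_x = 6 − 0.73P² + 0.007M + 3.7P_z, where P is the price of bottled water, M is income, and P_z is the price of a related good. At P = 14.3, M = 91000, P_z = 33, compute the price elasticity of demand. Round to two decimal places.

First evaluate Q_x: 6 − 0.73(14.3)² + 0.007(91000) + 3.7(33) = 6 − 149.2777 + 637 + 122.1 = 615.8223.
∂Q_x/∂P = −2·0.73·P = -20.878, so E_p = -20.878·(14.3/615.8223) ≈ -0.48.
|E_p| < 1: demand is inelastic.

-0.48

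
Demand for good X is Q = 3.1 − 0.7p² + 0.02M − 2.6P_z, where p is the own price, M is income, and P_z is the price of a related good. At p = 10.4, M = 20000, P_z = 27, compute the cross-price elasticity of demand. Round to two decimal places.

Substituting, Q = 3.1 − 0.7(10.4)² + 0.02(20000) − 2.6(27) = 3.1 − 75.712 + 400 − 70.2 = 257.188.
∂Q/∂P_z = −2.6, so E_xy = -2.6·(27/257.188) ≈ -0.27.
E_xy < 0: the goods are complements.

-0.27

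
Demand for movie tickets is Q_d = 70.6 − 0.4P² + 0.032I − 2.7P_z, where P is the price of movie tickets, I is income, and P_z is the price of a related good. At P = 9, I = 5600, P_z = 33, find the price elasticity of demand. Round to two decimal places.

-0.51

Q_d = 70.6 − 0.4(9)² + 0.032(5600) − 2.7(33) = 70.6 − 32.4 + 179.2 − 89.1 = 128.3.
∂Q_d/∂P = −2·0.4·P = -7.2, so E_p = -7.2·(9/128.3) ≈ -0.51.
|E_p| < 1: demand is inelastic.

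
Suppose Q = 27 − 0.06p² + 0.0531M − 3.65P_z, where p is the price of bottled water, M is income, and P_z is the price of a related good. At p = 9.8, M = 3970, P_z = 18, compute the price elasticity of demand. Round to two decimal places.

Q = 27 − 0.06(9.8)² + 0.0531(3970) − 3.65(18) = 27 − 5.7624 + 210.807 − 65.7 = 166.3446.
∂Q/∂p = −2·0.06·p = -1.176, so E_p = -1.176·(9.8/166.3446) ≈ -0.07.
|E_p| < 1: demand is inelastic.

-0.07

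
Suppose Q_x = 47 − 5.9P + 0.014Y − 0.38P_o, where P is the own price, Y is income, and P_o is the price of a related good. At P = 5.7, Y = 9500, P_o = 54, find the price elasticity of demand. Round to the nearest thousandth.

First evaluate Q_x: 47 − 5.9(5.7) + 0.014(9500) − 0.38(54) = 47 − 33.63 + 133 − 20.52 = 125.85.
∂Q_x/∂P = −5.9, so E_p = (−5.9)·(5.7/125.85) ≈ -0.267.
|E_p| < 1: demand is inelastic.

-0.267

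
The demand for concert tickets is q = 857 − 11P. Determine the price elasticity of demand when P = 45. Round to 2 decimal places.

-1.37

At P = 45, q = 362.
dq/dP = −11.
Point elasticity E = (dq/dP)·(P/q) = -11 × 45/362 ≈ -1.37.
|E| > 1, so demand is elastic at this price.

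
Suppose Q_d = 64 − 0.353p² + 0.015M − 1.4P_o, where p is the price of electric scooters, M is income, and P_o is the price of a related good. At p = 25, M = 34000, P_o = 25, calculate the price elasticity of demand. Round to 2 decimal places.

-1.39

First evaluate Q_d: 64 − 0.353(25)² + 0.015(34000) − 1.4(25) = 64 − 220.625 + 510 − 35 = 318.375.
∂Q_d/∂p = −2·0.353·p = -17.65, so E_p = -17.65·(25/318.375) ≈ -1.39.
|E_p| > 1: demand is elastic.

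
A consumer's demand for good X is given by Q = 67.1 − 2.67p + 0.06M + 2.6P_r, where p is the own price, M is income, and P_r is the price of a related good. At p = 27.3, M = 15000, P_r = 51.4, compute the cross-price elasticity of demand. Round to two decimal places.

First evaluate Q: 67.1 − 2.67(27.3) + 0.06(15000) + 2.6(51.4) = 67.1 − 72.891 + 900 + 133.64 = 1027.849.
∂Q/∂P_r = +2.6, so E_xy = 2.6·(51.4/1027.849) ≈ 0.13.
E_xy > 0: the goods are substitutes.

0.13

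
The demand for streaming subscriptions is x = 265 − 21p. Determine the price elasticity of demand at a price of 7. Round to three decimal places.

At p = 7, x = 118.
dx/dp = −21.
Point elasticity E = (dx/dp)·(p/x) = -21 × 7/118 ≈ -1.246.
|E| > 1, so demand is elastic at this price.

-1.246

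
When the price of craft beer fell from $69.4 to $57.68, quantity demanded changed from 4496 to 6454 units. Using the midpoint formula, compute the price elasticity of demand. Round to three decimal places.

%ΔQ = (6454 − 4496)/[(4496 + 6454)/2] = 1958/5475 ≈ 0.3576.
%ΔP = (57.68 − 69.4)/[(69.4 + 57.68)/2] = -11.72/63.54 ≈ -0.1845.
Arc elasticity E = %ΔQ/%ΔP ≈ 0.3576/-0.1845 ≈ -1.939.
|E| > 1: demand is elastic over this range.

-1.939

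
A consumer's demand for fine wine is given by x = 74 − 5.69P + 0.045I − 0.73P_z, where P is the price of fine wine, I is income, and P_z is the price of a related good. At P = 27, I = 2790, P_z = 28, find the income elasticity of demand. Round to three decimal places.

Evaluating quantity at (P, I, P_z) gives x = 74 − 5.69(27) + 0.045(2790) − 0.73(28) = 74 − 153.63 + 125.55 − 20.44 = 25.48.
∂x/∂I = +0.045, so E_I = 0.045·(2790/25.48) ≈ 4.927.
E_I > 1: normal good (luxury).

4.927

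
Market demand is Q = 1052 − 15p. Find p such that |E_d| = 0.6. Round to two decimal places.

26.30

Set −bp/(a − bp) = −0.6 ⇒ bp = 0.6(a − bp) ⇒ bp(1+0.6) = 0.6·a.
p = 0.6·1052/(15·1.6) = 26.30.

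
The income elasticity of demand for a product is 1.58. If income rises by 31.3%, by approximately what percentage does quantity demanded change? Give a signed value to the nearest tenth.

%ΔQ ≈ E × %ΔI = (1.58) × (31.3%) ≈ 49.5%.

49.5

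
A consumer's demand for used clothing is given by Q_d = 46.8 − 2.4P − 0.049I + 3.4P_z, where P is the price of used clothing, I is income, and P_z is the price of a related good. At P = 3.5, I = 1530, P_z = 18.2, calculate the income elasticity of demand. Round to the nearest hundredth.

Q_d = 46.8 − 2.4(3.5) − 0.049(1530) + 3.4(18.2) = 46.8 − 8.4 − 74.97 + 61.88 = 25.31.
∂Q_d/∂I = −0.049, so E_I = -0.049·(1530/25.31) ≈ -2.96.
E_I < 0: inferior good.

-2.96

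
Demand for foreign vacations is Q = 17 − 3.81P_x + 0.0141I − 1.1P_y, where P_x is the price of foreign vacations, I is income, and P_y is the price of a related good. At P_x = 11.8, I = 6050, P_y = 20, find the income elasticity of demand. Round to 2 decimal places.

First evaluate Q: 17 − 3.81(11.8) + 0.0141(6050) − 1.1(20) = 17 − 44.958 + 85.305 − 22 = 35.347.
∂Q/∂I = +0.0141, so E_I = 0.0141·(6050/35.347) ≈ 2.41.
E_I > 1: normal good (luxury).

2.41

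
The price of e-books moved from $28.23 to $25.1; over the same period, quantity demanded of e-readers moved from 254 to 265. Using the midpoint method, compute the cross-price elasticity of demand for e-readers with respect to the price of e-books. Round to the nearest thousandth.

-0.361

%ΔQ_x = (265 − 254)/[(254+265)/2] = 11/259.5 ≈ 0.0424.
%ΔP_y = (25.1 − 28.23)/[(28.23+25.1)/2] ≈ -0.1174.
E_xy = 0.0424/-0.1174 ≈ -0.361.
E_xy < 0, so e-readers and e-books are complements.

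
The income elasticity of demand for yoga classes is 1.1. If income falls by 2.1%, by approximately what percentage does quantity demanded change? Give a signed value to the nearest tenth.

-2.3

%ΔQ ≈ E × %ΔI = (1.1) × (-2.1%) ≈ -2.3%.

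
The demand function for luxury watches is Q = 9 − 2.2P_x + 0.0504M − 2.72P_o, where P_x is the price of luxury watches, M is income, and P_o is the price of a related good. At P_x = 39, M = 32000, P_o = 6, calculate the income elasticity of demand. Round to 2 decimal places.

Substituting, Q = 9 − 2.2(39) + 0.0504(32000) − 2.72(6) = 9 − 85.8 + 1612.8 − 16.32 = 1519.68.
∂Q/∂M = +0.0504, so E_I = 0.0504·(32000/1519.68) ≈ 1.06.
E_I > 1: normal good (luxury).

1.06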